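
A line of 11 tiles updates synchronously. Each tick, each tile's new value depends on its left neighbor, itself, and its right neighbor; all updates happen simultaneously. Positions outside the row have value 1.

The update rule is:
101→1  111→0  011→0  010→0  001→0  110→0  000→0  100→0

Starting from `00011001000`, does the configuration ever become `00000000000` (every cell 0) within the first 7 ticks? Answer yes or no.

tick 1: 00000000000
all cells are 0 at tick 1

yes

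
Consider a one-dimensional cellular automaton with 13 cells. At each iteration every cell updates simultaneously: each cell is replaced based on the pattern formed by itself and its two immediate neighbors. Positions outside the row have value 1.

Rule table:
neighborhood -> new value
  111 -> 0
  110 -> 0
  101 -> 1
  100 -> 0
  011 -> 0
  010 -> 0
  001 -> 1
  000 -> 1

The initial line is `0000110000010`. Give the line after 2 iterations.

0111000111101
1000011000010

1000011000010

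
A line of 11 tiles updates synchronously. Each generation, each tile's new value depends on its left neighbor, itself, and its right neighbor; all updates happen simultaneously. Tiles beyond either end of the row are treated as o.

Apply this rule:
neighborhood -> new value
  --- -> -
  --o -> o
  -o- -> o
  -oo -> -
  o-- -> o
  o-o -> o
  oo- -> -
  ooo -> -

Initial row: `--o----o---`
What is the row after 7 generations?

ooo---o---o

oooo--ooo-o
----oo---o-
o--o--o-ooo
-ooooooo---
o-------o-o
-o-----ooo-
ooo---o---o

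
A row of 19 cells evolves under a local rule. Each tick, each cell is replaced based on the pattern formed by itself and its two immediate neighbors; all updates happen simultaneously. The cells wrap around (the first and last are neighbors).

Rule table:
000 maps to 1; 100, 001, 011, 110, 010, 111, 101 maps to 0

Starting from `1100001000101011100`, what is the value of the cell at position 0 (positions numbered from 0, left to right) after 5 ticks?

0

tick 1: 0001100010000000000
tick 2: 1100001000111111111
tick 3: 0001100010000000000  (repeats tick 1; period 2)
tick 5: 0001100010000000000
position 0 holds 0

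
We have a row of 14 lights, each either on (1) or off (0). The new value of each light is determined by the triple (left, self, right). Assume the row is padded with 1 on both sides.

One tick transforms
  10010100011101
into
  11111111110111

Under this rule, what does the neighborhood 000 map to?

1

At position 7 the neighborhood is 000; the next row has 1 there.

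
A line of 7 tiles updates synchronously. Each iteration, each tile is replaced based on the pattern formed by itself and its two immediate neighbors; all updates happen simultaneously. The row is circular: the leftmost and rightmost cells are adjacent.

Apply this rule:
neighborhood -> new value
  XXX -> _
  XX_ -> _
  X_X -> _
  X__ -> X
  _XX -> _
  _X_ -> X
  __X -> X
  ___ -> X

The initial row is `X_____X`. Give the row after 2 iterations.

_XXXXX_
X_____X

X_____X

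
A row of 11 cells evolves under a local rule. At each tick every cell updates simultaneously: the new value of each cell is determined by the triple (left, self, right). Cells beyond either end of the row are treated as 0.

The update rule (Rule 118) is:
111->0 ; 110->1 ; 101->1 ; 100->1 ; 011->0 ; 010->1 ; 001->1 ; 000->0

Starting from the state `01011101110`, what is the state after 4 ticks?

11110111001

tick 1: 11100110011
tick 2: 00111011101
tick 3: 01001100111
tick 4: 11110111001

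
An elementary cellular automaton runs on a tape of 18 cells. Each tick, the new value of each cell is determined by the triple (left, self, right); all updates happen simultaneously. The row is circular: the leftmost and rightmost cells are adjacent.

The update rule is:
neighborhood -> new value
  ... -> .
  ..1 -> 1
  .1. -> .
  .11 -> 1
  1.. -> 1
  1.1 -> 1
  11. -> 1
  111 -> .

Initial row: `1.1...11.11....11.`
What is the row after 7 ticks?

.1.1.1111111..1111
1.1.11.....1111..1
11.1111...11..1111
.111..11.111111...
11.1111111....11..
1111.....11..11111
...11...111111....

...11...111111....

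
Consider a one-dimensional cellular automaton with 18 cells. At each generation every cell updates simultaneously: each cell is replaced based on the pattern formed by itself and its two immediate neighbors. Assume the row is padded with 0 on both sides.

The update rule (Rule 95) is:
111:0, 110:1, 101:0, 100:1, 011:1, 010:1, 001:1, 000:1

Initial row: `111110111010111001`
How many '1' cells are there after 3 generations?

100010101010101111
111110101010101001
100010101010101111
count of 1: 10

10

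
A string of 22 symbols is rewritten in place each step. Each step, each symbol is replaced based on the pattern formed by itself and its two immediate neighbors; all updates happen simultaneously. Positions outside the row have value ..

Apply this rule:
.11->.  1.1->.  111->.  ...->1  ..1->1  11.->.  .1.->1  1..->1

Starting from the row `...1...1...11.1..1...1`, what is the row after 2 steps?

...........111........

11111111111...11111111
...........111........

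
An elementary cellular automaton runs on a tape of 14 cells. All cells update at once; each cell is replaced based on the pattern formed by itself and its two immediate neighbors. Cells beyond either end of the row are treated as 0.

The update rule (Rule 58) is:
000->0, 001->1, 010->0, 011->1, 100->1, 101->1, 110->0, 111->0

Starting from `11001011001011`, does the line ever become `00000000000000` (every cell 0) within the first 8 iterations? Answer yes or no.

no

10110110110110
01101101101101
11011011011010
10110110110101
01101101101010
11011011010101
10110110101010
01101101010101
iteration 8 is 01101101010101, still not uniform 0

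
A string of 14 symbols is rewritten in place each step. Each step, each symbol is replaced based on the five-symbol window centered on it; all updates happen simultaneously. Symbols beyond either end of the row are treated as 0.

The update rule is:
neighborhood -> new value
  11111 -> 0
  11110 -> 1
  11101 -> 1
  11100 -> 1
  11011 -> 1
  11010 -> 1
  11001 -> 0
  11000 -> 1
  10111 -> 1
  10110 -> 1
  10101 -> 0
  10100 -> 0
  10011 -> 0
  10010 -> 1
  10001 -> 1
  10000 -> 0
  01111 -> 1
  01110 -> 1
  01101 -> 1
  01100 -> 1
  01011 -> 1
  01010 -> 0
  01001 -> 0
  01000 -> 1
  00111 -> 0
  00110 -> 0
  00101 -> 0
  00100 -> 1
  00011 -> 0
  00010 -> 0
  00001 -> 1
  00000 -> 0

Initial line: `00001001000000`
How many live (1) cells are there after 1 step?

00101011100000
count of 1: 5

5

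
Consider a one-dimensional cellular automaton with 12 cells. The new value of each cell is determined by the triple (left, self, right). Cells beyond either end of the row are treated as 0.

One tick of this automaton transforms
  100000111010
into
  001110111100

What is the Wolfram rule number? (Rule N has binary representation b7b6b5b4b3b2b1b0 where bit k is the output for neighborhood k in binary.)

233

position 7: 111 → 1  (bit 7 = 1)
position 8: 110 → 1  (bit 6 = 1)
position 9: 101 → 1  (bit 5 = 1)
position 1: 100 → 0  (bit 4 = 0)
position 6: 011 → 1  (bit 3 = 1)
position 0: 010 → 0  (bit 2 = 0)
position 5: 001 → 0  (bit 1 = 0)
position 2: 000 → 1  (bit 0 = 1)
bits b7..b0 = 11101001 = 233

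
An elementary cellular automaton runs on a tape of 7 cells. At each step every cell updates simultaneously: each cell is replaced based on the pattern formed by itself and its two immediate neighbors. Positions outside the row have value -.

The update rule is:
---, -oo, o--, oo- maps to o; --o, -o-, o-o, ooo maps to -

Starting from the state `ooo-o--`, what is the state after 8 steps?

o-oo-oo

o-o--oo
---o-oo
oo---oo
oooo-oo
o--o-oo
-o---oo
--oo-oo
o-oo-oo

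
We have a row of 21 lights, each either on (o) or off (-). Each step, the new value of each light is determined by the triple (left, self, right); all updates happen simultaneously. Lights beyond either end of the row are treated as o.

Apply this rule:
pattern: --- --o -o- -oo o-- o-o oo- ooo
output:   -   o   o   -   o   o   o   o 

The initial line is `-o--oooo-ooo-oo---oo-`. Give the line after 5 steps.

oooooooo-oooo-ooo-ooo

oooo-oooo-ooo-oo-o-oo
ooooo-oooo-ooo-oooo-o
oooooo-oooo-ooo-oooo-
ooooooo-oooo-ooo-oooo
oooooooo-oooo-ooo-ooo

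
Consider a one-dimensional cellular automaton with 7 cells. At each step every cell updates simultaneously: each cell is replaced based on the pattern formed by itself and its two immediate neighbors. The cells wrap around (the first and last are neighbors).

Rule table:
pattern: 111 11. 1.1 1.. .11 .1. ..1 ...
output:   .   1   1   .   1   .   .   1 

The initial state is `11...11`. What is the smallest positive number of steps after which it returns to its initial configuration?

14

.1.1.1.
..1.1..
1..1..1
1.....1
1.111.1
111.111
..111..
1.1.1.1
11.1.11
.11.11.
.11111.
.1...1.
...1...
11...11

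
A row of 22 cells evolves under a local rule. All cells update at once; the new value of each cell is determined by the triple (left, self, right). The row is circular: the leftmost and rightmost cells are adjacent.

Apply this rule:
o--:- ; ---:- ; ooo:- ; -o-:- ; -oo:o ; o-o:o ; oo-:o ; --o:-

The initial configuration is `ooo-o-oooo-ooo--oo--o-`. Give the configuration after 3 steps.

------o---ooo---oo---o

step 1: o-oo-oo--ooo-o--oo---o
step 2: ooooooo--o-oo---oo---o
step 3: ------o---ooo---oo---o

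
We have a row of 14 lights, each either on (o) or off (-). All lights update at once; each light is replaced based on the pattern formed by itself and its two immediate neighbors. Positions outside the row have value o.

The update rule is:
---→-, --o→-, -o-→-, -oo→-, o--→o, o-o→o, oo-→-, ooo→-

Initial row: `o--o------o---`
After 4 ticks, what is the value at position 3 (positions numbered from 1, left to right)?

o

tick 1: -o--o------o--
tick 2: o-o--o------o-
tick 3: -o-o--o------o
tick 4: o-o-o--o------
position 3 holds o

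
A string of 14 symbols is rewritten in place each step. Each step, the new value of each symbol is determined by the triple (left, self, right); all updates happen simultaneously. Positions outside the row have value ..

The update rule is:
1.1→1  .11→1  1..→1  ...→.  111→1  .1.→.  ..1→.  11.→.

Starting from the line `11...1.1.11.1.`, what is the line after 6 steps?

1.1...1.11.1.1
.1.1...11.1.1.
..1.1..1.1.1.1
...1.1..1.1.1.
....1.1..1.1.1
.....1.1..1.1.

.....1.1..1.1.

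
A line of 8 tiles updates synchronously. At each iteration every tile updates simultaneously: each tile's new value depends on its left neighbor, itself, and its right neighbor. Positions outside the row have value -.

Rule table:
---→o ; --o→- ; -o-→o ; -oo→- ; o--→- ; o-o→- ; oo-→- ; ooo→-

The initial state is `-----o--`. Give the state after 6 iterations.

-----o-o

iteration 1: oooo-o-o
iteration 2: -----o-o
iteration 3: oooo-o-o  (repeats iteration 1; period 2)
iteration 6: -----o-o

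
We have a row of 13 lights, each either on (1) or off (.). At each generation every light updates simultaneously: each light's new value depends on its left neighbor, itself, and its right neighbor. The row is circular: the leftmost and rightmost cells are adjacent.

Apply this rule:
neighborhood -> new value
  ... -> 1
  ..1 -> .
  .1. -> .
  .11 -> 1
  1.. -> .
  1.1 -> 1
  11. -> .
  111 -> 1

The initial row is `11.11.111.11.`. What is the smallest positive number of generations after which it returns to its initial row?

generation 1: 1.11.111.11.1
generation 2: .11.111.11.11
generation 3: 11.111.11.11.
generation 4: 1.111.11.11.1
generation 5: .111.11.11.11
generation 6: 111.11.11.11.
generation 7: 11.11.11.11.1
generation 8: 1.11.11.11.11
generation 9: .11.11.11.111
generation 10: 11.11.11.111.
generation 11: 1.11.11.111.1
generation 12: .11.11.111.11
generation 13: 11.11.111.11.

13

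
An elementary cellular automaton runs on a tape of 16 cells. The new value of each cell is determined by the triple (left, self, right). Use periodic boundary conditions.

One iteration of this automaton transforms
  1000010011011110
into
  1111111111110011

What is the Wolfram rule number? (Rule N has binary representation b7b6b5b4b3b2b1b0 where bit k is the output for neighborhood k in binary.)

127

position 12: 111 → 0  (bit 7 = 0)
position 9: 110 → 1  (bit 6 = 1)
position 10: 101 → 1  (bit 5 = 1)
position 1: 100 → 1  (bit 4 = 1)
position 8: 011 → 1  (bit 3 = 1)
position 0: 010 → 1  (bit 2 = 1)
position 4: 001 → 1  (bit 1 = 1)
position 2: 000 → 1  (bit 0 = 1)
bits b7..b0 = 01111111 = 127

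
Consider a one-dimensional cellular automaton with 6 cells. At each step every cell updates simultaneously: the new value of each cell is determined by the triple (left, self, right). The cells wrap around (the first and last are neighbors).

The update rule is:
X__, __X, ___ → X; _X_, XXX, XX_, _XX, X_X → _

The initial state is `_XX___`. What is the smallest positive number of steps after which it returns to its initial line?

step 1: X__XXX
step 2: _XX___

2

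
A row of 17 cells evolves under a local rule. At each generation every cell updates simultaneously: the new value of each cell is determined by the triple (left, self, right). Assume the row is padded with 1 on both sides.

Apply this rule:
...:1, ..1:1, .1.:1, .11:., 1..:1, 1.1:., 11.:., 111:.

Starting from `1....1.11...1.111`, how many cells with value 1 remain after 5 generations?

.11111...1111....
......111....1111
111111...1111....
......111....1111  (repeats generation 2; period 2)
generation 5: 111111...1111....
count of 1: 10

10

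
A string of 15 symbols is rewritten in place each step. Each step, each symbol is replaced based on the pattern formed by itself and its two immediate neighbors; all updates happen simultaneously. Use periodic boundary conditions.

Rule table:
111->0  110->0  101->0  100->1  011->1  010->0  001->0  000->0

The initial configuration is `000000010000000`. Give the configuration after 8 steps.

000000001000000
000000000100000
000000000010000
000000000001000
000000000000100
000000000000010
000000000000001
100000000000000

100000000000000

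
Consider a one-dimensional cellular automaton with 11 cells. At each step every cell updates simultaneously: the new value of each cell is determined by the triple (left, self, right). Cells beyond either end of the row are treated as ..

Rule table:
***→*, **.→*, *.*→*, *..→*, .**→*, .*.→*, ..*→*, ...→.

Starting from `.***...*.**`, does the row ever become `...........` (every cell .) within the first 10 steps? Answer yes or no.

no

*****.*****
***********
***********  (fixed point — unchanged through step 10)
step 10 is ***********, still not uniform .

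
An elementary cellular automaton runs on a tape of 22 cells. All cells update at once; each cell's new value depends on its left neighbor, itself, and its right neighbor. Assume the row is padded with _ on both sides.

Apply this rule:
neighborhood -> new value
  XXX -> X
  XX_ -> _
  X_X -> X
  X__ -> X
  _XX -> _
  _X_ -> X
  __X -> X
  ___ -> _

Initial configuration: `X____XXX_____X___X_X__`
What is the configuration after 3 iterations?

iteration 1: XX__X_X_X___XXX_XXXXX_
iteration 2: __XXXXXXXX_X_X_X_XXX_X
iteration 3: _X_XXXXXX_XXXXXXX_X_XX

_X_XXXXXX_XXXXXXX_X_XX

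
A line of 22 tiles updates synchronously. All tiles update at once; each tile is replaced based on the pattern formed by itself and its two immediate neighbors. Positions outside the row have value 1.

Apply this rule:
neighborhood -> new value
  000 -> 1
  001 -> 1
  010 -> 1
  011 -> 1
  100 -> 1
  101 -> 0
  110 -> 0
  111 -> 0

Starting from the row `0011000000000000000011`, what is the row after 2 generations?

1110111111111111111110
0000100000000000000000

0000100000000000000000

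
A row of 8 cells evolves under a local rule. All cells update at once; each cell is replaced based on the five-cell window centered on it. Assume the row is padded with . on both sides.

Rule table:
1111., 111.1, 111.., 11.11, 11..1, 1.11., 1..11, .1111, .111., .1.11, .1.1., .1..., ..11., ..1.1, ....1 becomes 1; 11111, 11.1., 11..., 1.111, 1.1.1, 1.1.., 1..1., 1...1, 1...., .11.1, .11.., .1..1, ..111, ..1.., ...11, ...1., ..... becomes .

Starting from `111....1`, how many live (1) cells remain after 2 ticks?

.11..1..
.1.1..1.
count of 1: 3

3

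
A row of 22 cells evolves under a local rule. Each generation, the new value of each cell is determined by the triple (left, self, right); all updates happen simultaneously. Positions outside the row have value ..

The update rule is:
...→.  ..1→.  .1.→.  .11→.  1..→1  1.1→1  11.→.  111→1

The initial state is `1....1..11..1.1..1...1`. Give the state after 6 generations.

.1....1...1..1.1..1...
..1....1...1..1.1..1..
...1....1...1..1.1..1.
....1....1...1..1.1..1
.....1....1...1..1.1..
......1....1...1..1.1.

......1....1...1..1.1.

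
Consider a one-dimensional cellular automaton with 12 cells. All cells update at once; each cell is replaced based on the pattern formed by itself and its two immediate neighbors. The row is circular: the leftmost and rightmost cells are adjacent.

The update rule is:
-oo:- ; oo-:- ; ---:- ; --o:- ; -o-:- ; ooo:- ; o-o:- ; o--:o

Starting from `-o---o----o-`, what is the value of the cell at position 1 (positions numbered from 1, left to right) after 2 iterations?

--o---o----o
o--o---o----
position 1 holds o

o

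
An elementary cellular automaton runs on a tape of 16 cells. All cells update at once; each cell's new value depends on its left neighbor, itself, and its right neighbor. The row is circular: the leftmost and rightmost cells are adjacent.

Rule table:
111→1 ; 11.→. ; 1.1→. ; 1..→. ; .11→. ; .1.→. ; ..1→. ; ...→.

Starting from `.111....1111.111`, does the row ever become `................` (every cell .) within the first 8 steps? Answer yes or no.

..1......11...1.
................
all cells are . at step 2

yes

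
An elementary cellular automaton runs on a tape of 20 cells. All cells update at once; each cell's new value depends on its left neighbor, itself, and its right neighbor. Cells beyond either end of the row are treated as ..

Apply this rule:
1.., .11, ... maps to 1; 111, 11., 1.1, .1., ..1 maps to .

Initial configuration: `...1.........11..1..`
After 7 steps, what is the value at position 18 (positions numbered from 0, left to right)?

.

11..11111111.1.1..11
1.1.1...........1.1.
.....1111111111....1
1111.1.........111..
1.....11111111.1..11
.1111.1.........1.1.
.1.....11111111....1
position 18 holds .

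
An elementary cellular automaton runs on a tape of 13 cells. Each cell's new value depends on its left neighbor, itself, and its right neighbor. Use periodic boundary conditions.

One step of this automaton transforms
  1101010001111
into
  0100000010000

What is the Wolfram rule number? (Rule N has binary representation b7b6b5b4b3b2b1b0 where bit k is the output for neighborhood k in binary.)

66

position 0: 111 → 0  (bit 7 = 0)
position 1: 110 → 1  (bit 6 = 1)
position 2: 101 → 0  (bit 5 = 0)
position 6: 100 → 0  (bit 4 = 0)
position 9: 011 → 0  (bit 3 = 0)
position 3: 010 → 0  (bit 2 = 0)
position 8: 001 → 1  (bit 1 = 1)
position 7: 000 → 0  (bit 0 = 0)
bits b7..b0 = 01000010 = 66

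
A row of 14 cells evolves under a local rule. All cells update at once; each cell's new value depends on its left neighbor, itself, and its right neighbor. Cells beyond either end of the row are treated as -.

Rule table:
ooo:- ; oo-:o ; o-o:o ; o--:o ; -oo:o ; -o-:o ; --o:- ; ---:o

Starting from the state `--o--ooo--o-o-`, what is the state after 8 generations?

o-oo-o-oo-oooo
ooooooooooo--o
o---------oo-o
ooooooooo-oooo
o-------ooo--o
ooooooo-o-oo-o
o-----oooooooo
ooooo-o------o

ooooo-o------o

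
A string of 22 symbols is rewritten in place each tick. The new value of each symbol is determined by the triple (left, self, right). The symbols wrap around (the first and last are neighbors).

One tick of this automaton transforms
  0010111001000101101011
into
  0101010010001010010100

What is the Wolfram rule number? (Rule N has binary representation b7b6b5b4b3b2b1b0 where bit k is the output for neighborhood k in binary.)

position 5: 111 → 1  (bit 7 = 1)
position 6: 110 → 0  (bit 6 = 0)
position 3: 101 → 1  (bit 5 = 1)
position 0: 100 → 0  (bit 4 = 0)
position 4: 011 → 0  (bit 3 = 0)
position 2: 010 → 0  (bit 2 = 0)
position 1: 001 → 1  (bit 1 = 1)
position 11: 000 → 0  (bit 0 = 0)
bits b7..b0 = 10100010 = 162

162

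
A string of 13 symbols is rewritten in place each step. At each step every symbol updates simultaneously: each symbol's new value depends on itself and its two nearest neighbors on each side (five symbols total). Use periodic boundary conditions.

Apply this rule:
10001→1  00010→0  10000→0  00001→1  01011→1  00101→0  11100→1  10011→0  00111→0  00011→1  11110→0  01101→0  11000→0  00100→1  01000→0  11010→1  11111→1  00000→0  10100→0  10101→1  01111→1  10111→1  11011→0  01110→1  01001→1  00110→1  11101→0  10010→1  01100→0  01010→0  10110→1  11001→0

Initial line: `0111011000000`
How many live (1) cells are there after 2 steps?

1010010000001
0101110000111
count of 1: 7

7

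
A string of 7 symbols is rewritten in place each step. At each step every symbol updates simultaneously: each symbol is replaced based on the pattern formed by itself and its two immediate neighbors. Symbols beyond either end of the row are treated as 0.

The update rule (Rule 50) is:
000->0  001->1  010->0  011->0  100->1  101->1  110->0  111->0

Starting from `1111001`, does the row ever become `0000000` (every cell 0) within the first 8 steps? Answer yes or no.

step 1: 0000110
step 2: 0001001
step 3: 0010110
step 4: 0101001
step 5: 1010110
step 6: 0101001  (repeats step 4; period 2)
step 8: 0101001
step 8 is 0101001, still not uniform 0

no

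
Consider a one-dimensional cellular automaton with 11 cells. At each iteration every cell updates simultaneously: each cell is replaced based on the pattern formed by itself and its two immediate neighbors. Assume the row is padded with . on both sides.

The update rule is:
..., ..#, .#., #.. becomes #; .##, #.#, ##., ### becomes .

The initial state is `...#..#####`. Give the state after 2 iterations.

......#####

iteration 1: ######.....
iteration 2: ......#####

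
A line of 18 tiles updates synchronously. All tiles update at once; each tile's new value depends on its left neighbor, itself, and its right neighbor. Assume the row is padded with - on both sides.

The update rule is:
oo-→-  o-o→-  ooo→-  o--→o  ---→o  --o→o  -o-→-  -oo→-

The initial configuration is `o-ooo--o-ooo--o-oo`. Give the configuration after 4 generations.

-----oo-----oo----
ooooo--ooooo--oooo
-----oo-----oo----  (repeats generation 1; period 2)
generation 4: ooooo--ooooo--oooo

ooooo--ooooo--oooo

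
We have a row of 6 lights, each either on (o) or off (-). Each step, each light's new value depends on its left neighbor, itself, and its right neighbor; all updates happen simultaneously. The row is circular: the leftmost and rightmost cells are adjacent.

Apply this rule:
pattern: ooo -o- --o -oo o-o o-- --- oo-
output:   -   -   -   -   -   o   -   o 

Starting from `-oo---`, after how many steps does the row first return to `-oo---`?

6

step 1: --oo--
step 2: ---oo-
step 3: ----oo
step 4: o----o
step 5: oo----
step 6: -oo---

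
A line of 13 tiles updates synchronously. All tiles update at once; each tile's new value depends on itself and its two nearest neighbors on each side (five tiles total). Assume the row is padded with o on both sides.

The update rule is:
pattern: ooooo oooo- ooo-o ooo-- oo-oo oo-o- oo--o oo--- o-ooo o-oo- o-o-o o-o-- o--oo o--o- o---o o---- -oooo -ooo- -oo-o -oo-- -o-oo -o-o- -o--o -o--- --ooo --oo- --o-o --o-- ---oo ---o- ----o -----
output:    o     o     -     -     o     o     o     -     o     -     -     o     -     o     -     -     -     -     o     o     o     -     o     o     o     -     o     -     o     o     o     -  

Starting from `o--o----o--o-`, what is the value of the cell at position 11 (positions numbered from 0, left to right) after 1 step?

o

-oo-o-oo-oooo
position 11 holds o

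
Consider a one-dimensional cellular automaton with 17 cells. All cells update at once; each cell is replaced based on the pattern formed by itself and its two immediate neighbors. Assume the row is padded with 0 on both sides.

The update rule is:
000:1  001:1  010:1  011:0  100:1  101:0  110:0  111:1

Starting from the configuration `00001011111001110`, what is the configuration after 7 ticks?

11111001110110101
01110110100000101
10100000111111101
10111111011111001
10011110001110111
11101101110100010
01000000100111111

01000000100111111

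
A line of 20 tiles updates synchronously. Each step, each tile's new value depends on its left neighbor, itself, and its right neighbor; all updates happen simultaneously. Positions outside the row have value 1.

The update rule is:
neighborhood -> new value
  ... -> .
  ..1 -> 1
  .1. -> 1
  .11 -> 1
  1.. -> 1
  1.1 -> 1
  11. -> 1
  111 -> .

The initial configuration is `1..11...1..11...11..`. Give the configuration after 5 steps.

111111.1111111.11111
.....111.....111....
1...11.11...11.11..1
11.1111111.111111111
.111.....111........

.111.....111........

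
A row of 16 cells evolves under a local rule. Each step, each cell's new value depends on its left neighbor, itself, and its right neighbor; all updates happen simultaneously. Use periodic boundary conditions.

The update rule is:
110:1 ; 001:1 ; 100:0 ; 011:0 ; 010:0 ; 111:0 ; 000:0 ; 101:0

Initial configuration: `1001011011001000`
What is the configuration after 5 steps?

0010010000010010

step 1: 0010001001010001
step 2: 0100010010000010
step 3: 1000100100000100
step 4: 0001001000001001
step 5: 0010010000010010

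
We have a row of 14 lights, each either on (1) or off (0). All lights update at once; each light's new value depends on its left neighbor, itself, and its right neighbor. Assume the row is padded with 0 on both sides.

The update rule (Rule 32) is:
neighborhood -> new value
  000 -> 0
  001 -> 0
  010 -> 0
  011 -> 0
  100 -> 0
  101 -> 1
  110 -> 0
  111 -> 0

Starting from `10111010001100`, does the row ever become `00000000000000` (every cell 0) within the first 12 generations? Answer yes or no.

01000100000000
00000000000000
all cells are 0 at generation 2

yes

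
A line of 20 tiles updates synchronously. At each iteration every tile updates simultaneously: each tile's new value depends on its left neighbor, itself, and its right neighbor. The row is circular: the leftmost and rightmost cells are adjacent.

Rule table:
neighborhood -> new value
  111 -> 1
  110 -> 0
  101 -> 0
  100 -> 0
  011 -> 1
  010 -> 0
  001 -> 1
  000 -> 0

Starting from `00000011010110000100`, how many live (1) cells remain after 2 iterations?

4

00000110000100001000
00001100001000010000
count of 1: 4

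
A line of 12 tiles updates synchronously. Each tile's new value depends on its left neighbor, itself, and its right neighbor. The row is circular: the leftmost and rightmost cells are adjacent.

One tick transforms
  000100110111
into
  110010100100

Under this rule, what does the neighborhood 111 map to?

At position 10 the neighborhood is 111; the next row has 0 there.

0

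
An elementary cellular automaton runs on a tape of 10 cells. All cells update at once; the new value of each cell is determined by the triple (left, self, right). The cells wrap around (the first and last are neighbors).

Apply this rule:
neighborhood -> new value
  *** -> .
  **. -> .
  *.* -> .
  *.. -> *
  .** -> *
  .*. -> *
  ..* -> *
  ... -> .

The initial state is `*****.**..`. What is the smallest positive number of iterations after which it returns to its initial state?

*.....*.**
.*...**.*.
***.**..**
....*.***.
...**.*..*
*.**..****
..*.***...
.**.*..*..
**..*****.
*.***.....
*.*..*...*
..*****.**
***.....*.
*..*...**.
*****.**..

15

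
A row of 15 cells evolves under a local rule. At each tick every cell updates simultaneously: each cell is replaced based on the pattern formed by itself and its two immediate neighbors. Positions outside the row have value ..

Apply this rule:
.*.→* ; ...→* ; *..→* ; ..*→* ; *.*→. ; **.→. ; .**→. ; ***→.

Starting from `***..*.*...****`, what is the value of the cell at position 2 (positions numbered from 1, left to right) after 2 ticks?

*

tick 1: ...***.****....
tick 2: ***........****
position 2 holds *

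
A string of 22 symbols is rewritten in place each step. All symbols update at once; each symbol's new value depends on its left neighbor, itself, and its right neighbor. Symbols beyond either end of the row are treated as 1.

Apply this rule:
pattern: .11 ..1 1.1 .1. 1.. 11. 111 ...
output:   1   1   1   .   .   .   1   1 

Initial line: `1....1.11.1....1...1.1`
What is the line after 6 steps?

..111.11.1..111..11.11
.111.11.1..111..11.111
111.11.1..111..11.1111
11.11.1..111..11.11111
1.11.1..111..11.111111
.11.1..111..11.1111111

.11.1..111..11.1111111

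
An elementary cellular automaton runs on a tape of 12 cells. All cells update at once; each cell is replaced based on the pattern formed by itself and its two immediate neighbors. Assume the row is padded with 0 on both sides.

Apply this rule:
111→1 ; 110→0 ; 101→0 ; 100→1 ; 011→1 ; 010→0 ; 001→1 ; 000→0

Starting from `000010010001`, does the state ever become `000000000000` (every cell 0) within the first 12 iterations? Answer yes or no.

000101101010
001001000001
010110100010
100100010101
011010100000
110000010000
101000101000
000101000100
001000101010
010101000001
100000100010
010001010101
iteration 12 is 010001010101, still not uniform 0

no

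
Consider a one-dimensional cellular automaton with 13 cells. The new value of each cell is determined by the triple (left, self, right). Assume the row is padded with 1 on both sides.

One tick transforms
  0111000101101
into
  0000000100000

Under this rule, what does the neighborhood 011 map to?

0

At position 1 the neighborhood is 011; the next row has 0 there.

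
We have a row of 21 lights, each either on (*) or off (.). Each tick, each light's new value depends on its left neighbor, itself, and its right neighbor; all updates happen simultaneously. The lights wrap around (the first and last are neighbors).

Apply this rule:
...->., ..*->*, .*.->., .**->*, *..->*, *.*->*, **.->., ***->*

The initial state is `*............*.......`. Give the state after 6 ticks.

*.*.*.**.*.*.*.*.*.*.

.*..........*.*.....*
*.*........*.*.*...*.
.*.*......*.*.*.*.*.*
*.*.*....*.*.*.*.*.*.
.*.*.*..*.*.*.*.*.*.*
*.*.*.**.*.*.*.*.*.*.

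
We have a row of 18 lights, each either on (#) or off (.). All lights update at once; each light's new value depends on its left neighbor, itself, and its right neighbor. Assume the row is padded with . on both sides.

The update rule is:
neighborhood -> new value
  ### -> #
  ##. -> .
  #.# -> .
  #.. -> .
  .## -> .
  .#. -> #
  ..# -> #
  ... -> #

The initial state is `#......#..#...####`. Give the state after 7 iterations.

#.######.##.##.##.
#..####...........
#.#.##..##########
#.#....#.########.
#.#.####..######..
#.#..##..#.####..#
#.#.#...##..##..##

#.#.#...##..##..##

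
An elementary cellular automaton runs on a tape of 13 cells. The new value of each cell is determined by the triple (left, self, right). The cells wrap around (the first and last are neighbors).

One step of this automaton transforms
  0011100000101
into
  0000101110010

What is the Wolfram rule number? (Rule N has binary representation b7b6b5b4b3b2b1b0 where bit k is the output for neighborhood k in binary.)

position 3: 111 → 0  (bit 7 = 0)
position 4: 110 → 1  (bit 6 = 1)
position 11: 101 → 1  (bit 5 = 1)
position 0: 100 → 0  (bit 4 = 0)
position 2: 011 → 0  (bit 3 = 0)
position 10: 010 → 0  (bit 2 = 0)
position 1: 001 → 0  (bit 1 = 0)
position 6: 000 → 1  (bit 0 = 1)
bits b7..b0 = 01100001 = 97

97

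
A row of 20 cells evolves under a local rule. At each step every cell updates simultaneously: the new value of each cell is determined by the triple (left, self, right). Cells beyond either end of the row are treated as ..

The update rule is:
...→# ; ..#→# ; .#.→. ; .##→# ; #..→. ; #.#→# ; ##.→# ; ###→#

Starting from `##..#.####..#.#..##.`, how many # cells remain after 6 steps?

19

##.#.#####.#.#..###.
###.#######.#..####.
############..#####.
############.######.
###################.
###################.
count of #: 19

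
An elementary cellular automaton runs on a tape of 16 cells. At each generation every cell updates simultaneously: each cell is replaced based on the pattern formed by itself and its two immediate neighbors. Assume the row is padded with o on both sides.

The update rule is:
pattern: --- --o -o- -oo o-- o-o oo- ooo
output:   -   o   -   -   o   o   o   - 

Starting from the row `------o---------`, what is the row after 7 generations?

o----o-o-------o
oo--o-o-o-----o-
-ooo-o-o-o---o-o
o--oo-o-o-o-o-o-
ooo-oo-o-o-o-o-o
--oo-oo-o-o-o-o-
oo-oo-oo-o-o-o-o

oo-oo-oo-o-o-o-o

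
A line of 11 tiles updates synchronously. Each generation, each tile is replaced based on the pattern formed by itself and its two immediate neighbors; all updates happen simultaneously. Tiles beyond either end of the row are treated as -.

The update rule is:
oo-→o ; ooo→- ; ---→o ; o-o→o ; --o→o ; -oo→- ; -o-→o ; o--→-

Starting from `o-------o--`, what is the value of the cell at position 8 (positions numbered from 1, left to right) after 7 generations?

o-ooooooo-o
oo------ooo
-o-ooooo--o
ooo----o-oo
--o-ooooo-o
oooo----ooo
---o-ooo--o
position 8 holds o

o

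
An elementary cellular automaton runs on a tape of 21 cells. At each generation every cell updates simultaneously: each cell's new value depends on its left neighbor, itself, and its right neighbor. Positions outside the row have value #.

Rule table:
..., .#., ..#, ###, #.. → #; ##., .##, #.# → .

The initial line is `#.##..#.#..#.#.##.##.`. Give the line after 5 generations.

....###.####.#.......
####.#...##..########
###..####..##.#######
##.##.##.##....######
#..........####.#####

#..........####.#####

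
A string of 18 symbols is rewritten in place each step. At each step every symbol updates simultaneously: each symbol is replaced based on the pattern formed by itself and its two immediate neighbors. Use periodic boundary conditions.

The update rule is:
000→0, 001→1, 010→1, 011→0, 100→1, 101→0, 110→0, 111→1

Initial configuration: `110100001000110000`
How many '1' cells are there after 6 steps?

6

step 1: 000110011101001001
step 2: 101001101001111111
step 3: 001110001110111111
step 4: 110101010100011110
step 5: 000101010110101100
step 6: 001101010000100010
count of 1: 6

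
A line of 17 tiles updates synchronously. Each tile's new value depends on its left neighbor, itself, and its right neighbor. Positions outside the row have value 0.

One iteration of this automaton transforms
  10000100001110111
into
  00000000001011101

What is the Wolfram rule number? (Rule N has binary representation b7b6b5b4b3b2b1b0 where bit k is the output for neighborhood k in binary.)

104

position 11: 111 → 0  (bit 7 = 0)
position 12: 110 → 1  (bit 6 = 1)
position 13: 101 → 1  (bit 5 = 1)
position 1: 100 → 0  (bit 4 = 0)
position 10: 011 → 1  (bit 3 = 1)
position 0: 010 → 0  (bit 2 = 0)
position 4: 001 → 0  (bit 1 = 0)
position 2: 000 → 0  (bit 0 = 0)
bits b7..b0 = 01101000 = 104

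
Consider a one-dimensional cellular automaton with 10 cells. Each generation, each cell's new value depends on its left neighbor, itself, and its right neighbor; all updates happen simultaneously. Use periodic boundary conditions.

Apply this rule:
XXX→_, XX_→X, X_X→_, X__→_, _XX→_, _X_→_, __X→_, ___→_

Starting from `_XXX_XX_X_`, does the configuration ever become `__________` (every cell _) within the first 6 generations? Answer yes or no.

yes

___X__X___
__________
all cells are _ at generation 2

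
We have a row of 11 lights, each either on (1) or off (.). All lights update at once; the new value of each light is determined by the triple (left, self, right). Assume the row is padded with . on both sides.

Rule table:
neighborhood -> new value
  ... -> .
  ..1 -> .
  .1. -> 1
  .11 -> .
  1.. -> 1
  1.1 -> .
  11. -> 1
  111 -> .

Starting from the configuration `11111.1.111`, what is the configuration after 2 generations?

....1.11..1

....1.1...1
....1.11..1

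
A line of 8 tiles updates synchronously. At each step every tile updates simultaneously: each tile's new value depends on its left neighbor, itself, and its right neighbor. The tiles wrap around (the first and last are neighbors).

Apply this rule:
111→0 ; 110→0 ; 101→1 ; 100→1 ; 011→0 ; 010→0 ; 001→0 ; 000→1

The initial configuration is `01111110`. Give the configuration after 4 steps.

11111001

00000001
11111100
00000010
11111001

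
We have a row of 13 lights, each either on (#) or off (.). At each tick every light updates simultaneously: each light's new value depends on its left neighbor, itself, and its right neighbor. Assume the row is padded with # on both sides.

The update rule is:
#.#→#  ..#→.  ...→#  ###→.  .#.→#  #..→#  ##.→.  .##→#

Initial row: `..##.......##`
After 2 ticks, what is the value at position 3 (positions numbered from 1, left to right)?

#

tick 1: #.#.######.#.
tick 2: .####.....###
position 3 holds #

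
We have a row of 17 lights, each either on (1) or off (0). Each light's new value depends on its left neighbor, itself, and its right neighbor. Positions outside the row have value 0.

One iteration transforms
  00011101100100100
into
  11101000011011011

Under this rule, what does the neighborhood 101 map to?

0

At position 6 the neighborhood is 101; the next row has 0 there.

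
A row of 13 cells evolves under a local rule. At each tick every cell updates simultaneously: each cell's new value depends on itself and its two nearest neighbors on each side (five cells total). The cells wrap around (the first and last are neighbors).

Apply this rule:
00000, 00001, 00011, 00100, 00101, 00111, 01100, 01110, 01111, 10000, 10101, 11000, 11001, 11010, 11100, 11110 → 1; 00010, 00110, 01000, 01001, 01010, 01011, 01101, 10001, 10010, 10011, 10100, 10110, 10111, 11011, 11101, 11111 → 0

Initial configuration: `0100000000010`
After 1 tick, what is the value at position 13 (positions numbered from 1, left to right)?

tick 1: 0101111111010
position 13 holds 0

0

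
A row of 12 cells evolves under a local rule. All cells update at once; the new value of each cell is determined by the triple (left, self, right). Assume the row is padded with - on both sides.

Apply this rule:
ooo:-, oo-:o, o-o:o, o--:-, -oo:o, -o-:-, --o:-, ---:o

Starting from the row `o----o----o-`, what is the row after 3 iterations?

--oo---oo---
o-oo-o-oo-oo
-oooo-oooooo

-oooo-oooooo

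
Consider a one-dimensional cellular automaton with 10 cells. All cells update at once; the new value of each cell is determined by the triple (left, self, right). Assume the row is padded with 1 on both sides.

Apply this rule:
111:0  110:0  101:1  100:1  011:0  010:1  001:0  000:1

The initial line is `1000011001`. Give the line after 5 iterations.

0111000100
1000110110
0110001001
1001101100
0100010010

0100010010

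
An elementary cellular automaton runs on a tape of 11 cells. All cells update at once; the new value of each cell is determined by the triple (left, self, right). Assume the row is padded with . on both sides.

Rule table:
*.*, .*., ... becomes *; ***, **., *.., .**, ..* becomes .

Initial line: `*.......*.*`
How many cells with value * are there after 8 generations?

*.*****.***
**.....*...
...***.*.**
**....***..
...**.....*
**....***.*
...**....**
**....**...
count of *: 4

4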